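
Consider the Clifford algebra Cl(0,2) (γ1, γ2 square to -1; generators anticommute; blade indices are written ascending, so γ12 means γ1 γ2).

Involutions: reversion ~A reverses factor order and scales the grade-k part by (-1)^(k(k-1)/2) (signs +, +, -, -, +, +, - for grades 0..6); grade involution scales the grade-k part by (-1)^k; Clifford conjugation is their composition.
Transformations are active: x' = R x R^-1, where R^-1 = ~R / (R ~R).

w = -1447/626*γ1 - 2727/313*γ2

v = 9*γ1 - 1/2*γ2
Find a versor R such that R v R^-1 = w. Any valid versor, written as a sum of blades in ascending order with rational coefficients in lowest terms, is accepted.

A norm check does it: q(v) = q(w) = -325/4, hence R = v + w = 4187/626*γ1 - 5767/626*γ2 realises the map — parallel part kept, (v - w)/2 negated, v carried to w.
Answer: 4187/626*γ1 - 5767/626*γ2


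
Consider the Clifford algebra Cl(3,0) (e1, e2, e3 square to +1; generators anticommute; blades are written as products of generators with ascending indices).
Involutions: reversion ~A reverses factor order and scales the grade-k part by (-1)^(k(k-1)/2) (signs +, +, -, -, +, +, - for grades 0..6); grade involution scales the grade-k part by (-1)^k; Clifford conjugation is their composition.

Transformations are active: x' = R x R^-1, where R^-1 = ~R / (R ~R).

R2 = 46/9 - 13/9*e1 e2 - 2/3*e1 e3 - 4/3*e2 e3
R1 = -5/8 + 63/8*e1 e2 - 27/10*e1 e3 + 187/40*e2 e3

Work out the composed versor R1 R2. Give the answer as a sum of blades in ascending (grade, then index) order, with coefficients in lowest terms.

Distribute over the terms of R1 (each basis-blade product reordered to ascending indices, repeated generators contracted through their squares):
(-5/8) R2 = -115/36 + 65/72*e1 e2 + 5/12*e1 e3 + 5/6*e2 e3
(63/8*e1 e2) R2 = 91/8 + 161/4*e1 e2 - 21/2*e1 e3 + 21/4*e2 e3
(-27/10*e1 e3) R2 = -9/5 - 18/5*e1 e2 - 69/5*e1 e3 + 39/10*e2 e3
(187/40*e2 e3) R2 = 187/30 - 187/60*e1 e2 + 2431/360*e1 e3 + 4301/180*e2 e3
Summing the partial products and collecting blades:
Answer: 4541/360 + 12397/360*e1 e2 - 6167/360*e1 e3 + 3049/90*e2 e3


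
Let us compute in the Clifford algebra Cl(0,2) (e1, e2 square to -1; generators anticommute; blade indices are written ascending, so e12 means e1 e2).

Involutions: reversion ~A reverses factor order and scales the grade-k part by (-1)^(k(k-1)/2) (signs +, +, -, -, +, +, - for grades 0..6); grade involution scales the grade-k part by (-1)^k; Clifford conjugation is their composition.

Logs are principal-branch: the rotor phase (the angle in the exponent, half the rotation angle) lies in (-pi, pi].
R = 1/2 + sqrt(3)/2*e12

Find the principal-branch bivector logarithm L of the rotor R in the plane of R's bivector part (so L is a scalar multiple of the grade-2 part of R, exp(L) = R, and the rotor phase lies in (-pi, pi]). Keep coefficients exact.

The scalar part of R is 1/2, and that scalar determines the rotor phase on the principal branch; recovering the unit plane as bivector-part over sine of the phase gives L = phase * plane.
Concretely: cos(phase) = 1/2 gives phase = ±pi/3, and since phase/sin(phase) is even the sign is immaterial: L = (phase/sin(phase)) * <R>_2 = (2*sqrt(3)*pi/9) * <R>_2.
Answer: pi/3*e12


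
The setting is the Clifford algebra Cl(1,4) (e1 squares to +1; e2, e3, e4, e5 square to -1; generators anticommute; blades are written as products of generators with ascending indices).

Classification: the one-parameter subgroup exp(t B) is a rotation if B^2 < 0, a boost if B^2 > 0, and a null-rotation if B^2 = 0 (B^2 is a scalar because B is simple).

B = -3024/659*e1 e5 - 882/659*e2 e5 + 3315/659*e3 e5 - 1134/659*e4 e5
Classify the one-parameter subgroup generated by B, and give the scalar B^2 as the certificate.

B^2 term by term: the squares give (-3024/659)^2*(e1 e5)^2 + (-882/659)^2*(e2 e5)^2 + (3315/659)^2*(e3 e5)^2 + (-1134/659)^2*(e4 e5)^2 = 9144576/434281*(+1) + 777924/434281*(-1) + 10989225/434281*(-1) + 1285956/434281*(-1) = -9 (each basis 2-blade squares to minus the product of its generators' squares); cross terms between blades sharing an index anticommute and cancel. So B^2 = -9.
Answer: rotation, certificate B^2 = -9. The invariant at work: B^2 = -9 is unchanged by conjugation, hence its sign classifies the subgroup whatever basis B is written in.


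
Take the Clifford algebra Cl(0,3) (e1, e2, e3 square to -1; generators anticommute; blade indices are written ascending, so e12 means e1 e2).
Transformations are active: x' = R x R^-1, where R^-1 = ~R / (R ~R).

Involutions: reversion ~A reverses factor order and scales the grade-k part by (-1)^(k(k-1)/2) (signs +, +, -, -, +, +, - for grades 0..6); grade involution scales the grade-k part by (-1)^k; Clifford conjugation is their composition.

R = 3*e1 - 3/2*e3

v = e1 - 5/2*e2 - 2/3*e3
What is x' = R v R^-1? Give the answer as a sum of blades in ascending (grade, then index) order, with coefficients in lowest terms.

~R = 3*e1 - 3/2*e3, and R ~R = -45/4, so R^-1 = ~R / (-45/4).
R v = -4 - 15/2*e12 - 1/2*e13 - 15/4*e23
Answer: 17/15*e1 + 5/2*e2 - 2/5*e3


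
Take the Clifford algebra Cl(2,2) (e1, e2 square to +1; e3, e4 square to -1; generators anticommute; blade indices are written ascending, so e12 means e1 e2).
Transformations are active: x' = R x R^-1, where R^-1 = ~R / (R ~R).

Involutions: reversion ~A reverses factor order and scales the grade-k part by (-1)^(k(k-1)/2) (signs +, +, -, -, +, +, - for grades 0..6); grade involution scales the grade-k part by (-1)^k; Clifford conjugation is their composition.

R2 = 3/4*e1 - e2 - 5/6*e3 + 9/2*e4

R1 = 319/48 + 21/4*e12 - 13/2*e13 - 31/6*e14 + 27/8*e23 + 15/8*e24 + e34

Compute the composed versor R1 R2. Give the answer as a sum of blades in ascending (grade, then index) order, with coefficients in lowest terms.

Distribute over the terms of R2 (each basis-blade product reordered to ascending indices, repeated generators contracted through their squares):
R1 (3/4*e1) = 319/64*e1 - 63/16*e2 + 39/8*e3 + 31/8*e4 + 81/32*e123 + 45/32*e124 + 3/4*e134
R1 (-e2) = -21/4*e1 - 319/48*e2 + 27/8*e3 + 15/8*e4 - 13/2*e123 - 31/6*e124 - e234
R1 (-5/6*e3) = -65/12*e1 + 45/16*e2 - 1595/288*e3 - 5/6*e4 - 35/8*e123 - 155/36*e134 + 25/16*e234
R1 (9/2*e4) = 93/4*e1 - 135/16*e2 - 9/2*e3 + 957/32*e4 + 189/8*e124 - 117/4*e134 + 243/16*e234
Summing the partial products and collecting blades:
Answer: 3373/192*e1 - 389/24*e2 - 515/288*e3 + 3343/96*e4 - 267/32*e123 + 1907/96*e124 - 1181/36*e134 + 63/4*e234


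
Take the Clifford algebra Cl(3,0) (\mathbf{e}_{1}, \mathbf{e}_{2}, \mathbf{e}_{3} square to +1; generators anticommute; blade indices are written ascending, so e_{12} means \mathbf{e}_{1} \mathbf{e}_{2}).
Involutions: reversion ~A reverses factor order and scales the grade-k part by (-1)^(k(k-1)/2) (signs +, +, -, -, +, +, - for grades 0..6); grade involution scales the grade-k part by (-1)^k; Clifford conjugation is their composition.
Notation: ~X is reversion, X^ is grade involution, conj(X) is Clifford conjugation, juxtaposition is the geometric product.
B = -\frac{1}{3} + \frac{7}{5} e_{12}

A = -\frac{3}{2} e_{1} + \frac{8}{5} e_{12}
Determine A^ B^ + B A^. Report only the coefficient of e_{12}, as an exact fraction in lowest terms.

first term: -\frac{56}{25} - \frac{1}{2} e_{1} + \frac{21}{10} e_{2} - \frac{8}{15} e_{12}
second term: -\frac{56}{25} - \frac{1}{2} e_{1} - \frac{21}{10} e_{2} - \frac{8}{15} e_{12}
Answer: -\frac{16}{15}


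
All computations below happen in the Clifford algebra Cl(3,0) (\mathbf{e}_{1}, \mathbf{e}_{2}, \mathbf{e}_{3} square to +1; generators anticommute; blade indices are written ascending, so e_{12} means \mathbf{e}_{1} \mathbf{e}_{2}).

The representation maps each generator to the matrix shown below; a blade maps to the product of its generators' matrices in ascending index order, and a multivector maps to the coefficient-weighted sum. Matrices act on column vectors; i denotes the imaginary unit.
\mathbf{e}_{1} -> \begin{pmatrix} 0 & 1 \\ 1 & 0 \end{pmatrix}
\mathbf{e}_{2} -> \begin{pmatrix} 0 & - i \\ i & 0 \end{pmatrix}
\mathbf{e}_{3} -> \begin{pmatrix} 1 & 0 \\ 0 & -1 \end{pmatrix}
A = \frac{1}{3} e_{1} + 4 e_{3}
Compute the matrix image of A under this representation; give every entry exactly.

M = (\frac{1}{3})*rho(e_{1}) + (4)*rho(e_{3}), summed entrywise:
Answer: \begin{pmatrix} 4 & \frac{1}{3} \\ \frac{1}{3} & -4 \end{pmatrix}


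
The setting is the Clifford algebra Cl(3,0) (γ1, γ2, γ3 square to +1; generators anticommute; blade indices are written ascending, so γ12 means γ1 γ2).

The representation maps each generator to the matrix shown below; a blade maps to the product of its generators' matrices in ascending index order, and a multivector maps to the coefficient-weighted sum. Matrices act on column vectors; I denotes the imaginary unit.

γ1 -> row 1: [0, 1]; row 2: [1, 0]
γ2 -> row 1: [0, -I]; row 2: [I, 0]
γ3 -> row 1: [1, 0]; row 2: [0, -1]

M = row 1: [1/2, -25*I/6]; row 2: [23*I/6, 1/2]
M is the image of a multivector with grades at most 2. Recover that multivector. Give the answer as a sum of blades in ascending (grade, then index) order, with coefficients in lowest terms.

Method: 1, rho(γ1), rho(γ2), rho(γ3) form a trace-orthogonal basis of the 2x2 complex matrices (tr(X Y) = 2 if X = Y, else 0), so M = m0*1 + m1*rho(γ1) + m2*rho(γ2) + m3*rho(γ3) with m0 = tr(M)/2 = 1/2, m1 = tr(M rho(γ1))/2 = -I/6, m2 = tr(M rho(γ2))/2 = 4, m3 = tr(M rho(γ3))/2 = 0.
Multiplying table entries, the bivector images are rho(γ12) = I*rho(γ3), rho(γ13) = -I*rho(γ2), rho(γ23) = I*rho(γ1); with real blade coefficients the real parts of m0..m3 are the coefficients of 1, γ1, γ2, γ3 and the imaginary parts give the bivectors (γ23: Im m1, γ13: -Im m2, γ12: Im m3).
Answer: 1/2 + 4*γ2 - 1/6*γ23


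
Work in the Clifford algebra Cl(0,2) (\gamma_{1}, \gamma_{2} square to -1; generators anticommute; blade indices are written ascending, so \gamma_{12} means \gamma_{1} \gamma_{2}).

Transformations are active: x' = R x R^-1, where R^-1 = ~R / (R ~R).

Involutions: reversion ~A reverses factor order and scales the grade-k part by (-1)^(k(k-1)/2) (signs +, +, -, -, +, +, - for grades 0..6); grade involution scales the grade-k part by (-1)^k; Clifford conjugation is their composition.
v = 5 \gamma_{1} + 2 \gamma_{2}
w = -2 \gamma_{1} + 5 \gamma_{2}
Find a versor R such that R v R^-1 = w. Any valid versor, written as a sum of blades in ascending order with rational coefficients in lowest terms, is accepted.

The midline construction: v and w both square to -29, so reflecting in their sum 3 \gamma_{1} + 7 \gamma_{2} exchanges them.
Answer: 3 \gamma_{1} + 7 \gamma_{2}


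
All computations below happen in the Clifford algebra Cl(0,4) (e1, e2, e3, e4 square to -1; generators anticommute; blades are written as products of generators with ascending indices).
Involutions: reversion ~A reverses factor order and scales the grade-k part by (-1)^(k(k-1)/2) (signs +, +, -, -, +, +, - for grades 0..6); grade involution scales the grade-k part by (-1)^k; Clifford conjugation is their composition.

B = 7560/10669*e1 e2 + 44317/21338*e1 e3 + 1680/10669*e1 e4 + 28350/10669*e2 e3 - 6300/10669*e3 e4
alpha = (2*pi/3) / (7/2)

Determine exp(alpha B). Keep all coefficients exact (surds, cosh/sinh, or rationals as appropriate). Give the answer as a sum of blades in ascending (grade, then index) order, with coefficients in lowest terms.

B^2 term by term: the squares give (7560/10669)^2*(e1 e2)^2 + (44317/21338)^2*(e1 e3)^2 + (1680/10669)^2*(e1 e4)^2 + (28350/10669)^2*(e2 e3)^2 + (-6300/10669)^2*(e3 e4)^2 = 57153600/113827561*(-1) + 1963996489/455310244*(-1) + 2822400/113827561*(-1) + 803722500/113827561*(-1) + 39690000/113827561*(-1) = -49/4 (each basis 2-blade squares to minus the product of its generators' squares); cross terms between blades sharing an index anticommute and cancel; the commuting (index-disjoint) pairs give grade-4 terms 2*c*c'*(blade product), which cancel blade by blade — e1 e2 e3 e4: -95256000/113827561 + 95256000/113827561 = 0 — confirming B is simple. So B^2 = -49/4.
B^2 = -49/4 — B^2 < 0, so the exponential closes trigonometrically: l = 7/2, alpha*l = 2*pi/3, so exp(alpha B) = cos(2*pi/3) + (sin(2*pi/3)/(7/2))*B = -1/2 + (sqrt(3)/7)*B.
Answer: -1/2 + 1080*sqrt(3)/10669*e1 e2 + 6331*sqrt(3)/21338*e1 e3 + 240*sqrt(3)/10669*e1 e4 + 4050*sqrt(3)/10669*e2 e3 - 900*sqrt(3)/10669*e3 e4


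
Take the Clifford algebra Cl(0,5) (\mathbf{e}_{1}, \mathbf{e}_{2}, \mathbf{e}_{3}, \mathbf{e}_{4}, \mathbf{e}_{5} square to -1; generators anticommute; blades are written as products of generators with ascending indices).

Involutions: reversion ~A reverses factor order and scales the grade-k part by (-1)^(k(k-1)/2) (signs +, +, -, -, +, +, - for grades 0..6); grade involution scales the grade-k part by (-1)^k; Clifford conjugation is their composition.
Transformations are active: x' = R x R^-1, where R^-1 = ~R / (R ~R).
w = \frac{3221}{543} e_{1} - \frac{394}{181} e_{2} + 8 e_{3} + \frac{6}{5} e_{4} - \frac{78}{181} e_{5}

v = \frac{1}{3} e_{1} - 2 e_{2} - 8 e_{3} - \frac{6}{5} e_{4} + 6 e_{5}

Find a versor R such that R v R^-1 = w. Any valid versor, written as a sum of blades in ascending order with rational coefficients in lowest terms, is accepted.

Key observation: q(v) = q(w) = -\frac{23749}{225} (sandwiches preserve the norm), so R = v + w = \frac{1134}{181} e_{1} - \frac{756}{181} e_{2} + \frac{1008}{181} e_{5} works whenever it is invertible — the component of v along it is kept and (v - w)/2 reverses, sending v to w.
Answer: \frac{1134}{181} e_{1} - \frac{756}{181} e_{2} + \frac{1008}{181} e_{5}


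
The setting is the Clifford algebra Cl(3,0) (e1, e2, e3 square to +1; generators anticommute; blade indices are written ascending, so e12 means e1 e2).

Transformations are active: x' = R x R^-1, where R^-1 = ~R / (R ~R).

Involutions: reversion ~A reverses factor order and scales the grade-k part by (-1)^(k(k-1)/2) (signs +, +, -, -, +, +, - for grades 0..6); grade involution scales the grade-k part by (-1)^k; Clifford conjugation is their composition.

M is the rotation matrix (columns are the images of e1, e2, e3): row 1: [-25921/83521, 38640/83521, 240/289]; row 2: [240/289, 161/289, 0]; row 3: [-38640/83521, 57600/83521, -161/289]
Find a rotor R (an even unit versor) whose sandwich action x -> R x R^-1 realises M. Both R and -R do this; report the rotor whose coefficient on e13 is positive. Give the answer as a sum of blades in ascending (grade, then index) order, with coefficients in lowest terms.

Method: write R = a + b12*e12 + b13*e13 + b23*e23 with a^2 + b12^2 + b13^2 + b23^2 = 1 (so R^-1 = ~R). Expanding the columns R e_j ~R gives tr M = 4a^2 - 1 and, from the antisymmetric part, M21 - M12 = -4a*b12, M13 - M31 = 4a*b13, M32 - M23 = -4a*b23.
Here tr M = -25921/83521, so a^2 = (1 + tr M)/4 = 14400/83521 and a = ±120/289. Taking a = 120/289: M21 - M12 = 30720/83521, M13 - M31 = 108000/83521, M32 - M23 = 57600/83521, giving b12 = -64/289, b13 = 225/289, b23 = -120/289, i.e. R = 120/289 - 64/289*e12 + 225/289*e13 - 120/289*e23.
Its e13 coefficient is already positive.
Answer: 120/289 - 64/289*e12 + 225/289*e13 - 120/289*e23. Recall the cover is two-to-one: with M of trace -25921/83521, both preimages act alike, and the stated e13 sign chooses the sheet.


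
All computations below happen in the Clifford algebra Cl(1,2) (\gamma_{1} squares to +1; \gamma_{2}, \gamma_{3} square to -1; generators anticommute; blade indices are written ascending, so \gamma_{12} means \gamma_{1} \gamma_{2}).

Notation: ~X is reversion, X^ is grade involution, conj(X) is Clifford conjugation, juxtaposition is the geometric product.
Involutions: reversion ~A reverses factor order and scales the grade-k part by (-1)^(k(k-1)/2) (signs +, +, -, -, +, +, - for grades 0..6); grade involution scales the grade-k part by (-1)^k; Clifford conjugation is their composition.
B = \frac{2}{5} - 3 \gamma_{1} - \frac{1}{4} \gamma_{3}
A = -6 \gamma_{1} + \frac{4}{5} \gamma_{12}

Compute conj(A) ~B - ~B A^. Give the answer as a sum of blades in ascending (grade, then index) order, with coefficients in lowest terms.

first term: -18 + \frac{12}{5} \gamma_{1} - \frac{12}{5} \gamma_{2} - \frac{8}{25} \gamma_{12} - \frac{3}{2} \gamma_{13} + \frac{1}{5} \gamma_{123}
second term: -18 + \frac{12}{5} \gamma_{1} - \frac{12}{5} \gamma_{2} + \frac{8}{25} \gamma_{12} + \frac{3}{2} \gamma_{13} - \frac{1}{5} \gamma_{123}
Answer: -\frac{16}{25} \gamma_{12} - 3 \gamma_{13} + \frac{2}{5} \gamma_{123}


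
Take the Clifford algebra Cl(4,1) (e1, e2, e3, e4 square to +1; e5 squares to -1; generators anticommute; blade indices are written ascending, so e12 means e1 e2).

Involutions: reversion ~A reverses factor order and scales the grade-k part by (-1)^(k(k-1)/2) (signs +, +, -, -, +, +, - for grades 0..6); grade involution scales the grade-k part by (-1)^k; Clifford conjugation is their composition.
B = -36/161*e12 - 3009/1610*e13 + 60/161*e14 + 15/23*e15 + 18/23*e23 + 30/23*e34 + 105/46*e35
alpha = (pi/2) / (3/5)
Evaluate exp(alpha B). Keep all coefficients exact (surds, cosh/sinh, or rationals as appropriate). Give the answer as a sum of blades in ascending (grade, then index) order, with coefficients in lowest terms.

B^2 term by term: the squares give (-36/161)^2*(e12)^2 + (-3009/1610)^2*(e13)^2 + (60/161)^2*(e14)^2 + (15/23)^2*(e15)^2 + (18/23)^2*(e23)^2 + (30/23)^2*(e34)^2 + (105/46)^2*(e35)^2 = 1296/25921*(-1) + 9054081/2592100*(-1) + 3600/25921*(-1) + 225/529*(+1) + 324/529*(-1) + 900/529*(-1) + 11025/2116*(+1) = -9/25 (each basis 2-blade squares to minus the product of its generators' squares); cross terms between blades sharing an index anticommute and cancel; the commuting (index-disjoint) pairs give grade-4 terms 2*c*c'*(blade product), which cancel blade by blade — e1234: -2160/3703 + 2160/3703 = 0; e1235: -540/529 + 540/529 = 0; e1345: -900/529 + 900/529 = 0 — confirming B is simple. So B^2 = -9/25.
B^2 = -9/25 — a negative square means the series sums to a rotation: l = 3/5, alpha*l = pi/2, so exp(alpha B) = cos(pi/2) + (sin(pi/2)/(3/5))*B = 0 + (5/3)*B.
Answer: -60/161*e12 - 1003/322*e13 + 100/161*e14 + 25/23*e15 + 30/23*e23 + 50/23*e34 + 175/46*e35


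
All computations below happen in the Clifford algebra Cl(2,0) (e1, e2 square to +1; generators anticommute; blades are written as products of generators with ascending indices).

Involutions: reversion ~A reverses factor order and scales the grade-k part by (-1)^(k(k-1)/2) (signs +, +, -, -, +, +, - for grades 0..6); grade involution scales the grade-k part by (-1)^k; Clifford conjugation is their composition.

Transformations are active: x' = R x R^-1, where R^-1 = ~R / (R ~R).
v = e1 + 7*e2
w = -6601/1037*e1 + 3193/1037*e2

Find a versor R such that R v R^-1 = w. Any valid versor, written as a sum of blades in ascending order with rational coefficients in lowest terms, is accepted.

Key observation: q(v) = q(w) = 50 (sandwiches preserve the norm), so R = v + w = -5564/1037*e1 + 10452/1037*e2 works whenever it is invertible — the component of v along it is kept and (v - w)/2 reverses, sending v to w.
Answer: -5564/1037*e1 + 10452/1037*e2


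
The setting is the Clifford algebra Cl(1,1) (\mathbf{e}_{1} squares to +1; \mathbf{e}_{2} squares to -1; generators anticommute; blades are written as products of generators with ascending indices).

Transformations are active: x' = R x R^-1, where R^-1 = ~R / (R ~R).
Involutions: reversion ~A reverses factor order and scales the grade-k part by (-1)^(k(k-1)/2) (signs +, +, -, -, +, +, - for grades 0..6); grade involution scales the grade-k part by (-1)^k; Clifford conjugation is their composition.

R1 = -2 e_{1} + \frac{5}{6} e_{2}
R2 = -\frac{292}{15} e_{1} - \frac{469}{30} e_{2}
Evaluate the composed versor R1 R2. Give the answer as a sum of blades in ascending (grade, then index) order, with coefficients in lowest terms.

Distribute over the terms of R1 (each basis-blade product reordered to ascending indices, repeated generators contracted through their squares):
(-2 e_{1}) R2 = \frac{584}{15} + \frac{469}{15} e_{1} e_{2}
(\frac{5}{6} e_{2}) R2 = \frac{469}{36} + \frac{146}{9} e_{1} e_{2}
Summing the partial products and collecting blades:
Answer: \frac{9353}{180} + \frac{2137}{45} e_{1} e_{2}


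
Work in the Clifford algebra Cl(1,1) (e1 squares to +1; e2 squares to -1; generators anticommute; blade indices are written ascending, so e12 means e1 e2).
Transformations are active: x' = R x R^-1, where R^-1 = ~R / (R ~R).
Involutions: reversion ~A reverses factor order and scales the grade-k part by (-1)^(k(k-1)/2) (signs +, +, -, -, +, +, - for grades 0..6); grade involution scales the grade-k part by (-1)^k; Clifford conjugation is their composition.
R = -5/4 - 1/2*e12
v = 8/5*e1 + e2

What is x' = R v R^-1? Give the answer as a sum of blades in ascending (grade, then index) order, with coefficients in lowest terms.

~R = -5/4 + 1/2*e12, and R ~R = 21/16, so R^-1 = ~R / (21/16).
R v = -3/2*e1 - 9/20*e2
Answer: 44/35*e1 - 1/7*e2


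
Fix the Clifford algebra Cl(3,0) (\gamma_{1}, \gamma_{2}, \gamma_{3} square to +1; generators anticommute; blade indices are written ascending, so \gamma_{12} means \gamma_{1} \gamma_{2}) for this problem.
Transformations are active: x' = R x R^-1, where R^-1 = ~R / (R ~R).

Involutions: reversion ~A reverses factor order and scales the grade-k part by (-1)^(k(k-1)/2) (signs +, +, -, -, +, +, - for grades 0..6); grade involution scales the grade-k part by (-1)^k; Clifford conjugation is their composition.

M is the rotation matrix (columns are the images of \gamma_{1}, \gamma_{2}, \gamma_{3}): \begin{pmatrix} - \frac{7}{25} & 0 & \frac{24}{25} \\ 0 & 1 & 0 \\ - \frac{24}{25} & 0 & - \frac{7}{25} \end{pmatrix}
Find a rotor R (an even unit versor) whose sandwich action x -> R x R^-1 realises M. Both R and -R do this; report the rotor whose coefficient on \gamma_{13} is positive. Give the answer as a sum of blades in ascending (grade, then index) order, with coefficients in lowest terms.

Method: write R = a + b12*\gamma_{12} + b13*\gamma_{13} + b23*\gamma_{23} with a^2 + b12^2 + b13^2 + b23^2 = 1 (so R^-1 = ~R). Expanding the columns R e_j ~R gives tr M = 4a^2 - 1 and, from the antisymmetric part, M21 - M12 = -4a*b12, M13 - M31 = 4a*b13, M32 - M23 = -4a*b23.
Here tr M = \frac{11}{25}, so a^2 = (1 + tr M)/4 = \frac{9}{25} and a = ±\frac{3}{5}. Taking a = \frac{3}{5}: M21 - M12 = 0, M13 - M31 = \frac{48}{25}, M32 - M23 = 0, giving b12 = 0, b13 = \frac{4}{5}, b23 = 0, i.e. R = \frac{3}{5} + \frac{4}{5} \gamma_{13}.
Its \gamma_{13} coefficient is already positive.
Answer: \frac{3}{5} + \frac{4}{5} \gamma_{13}. Uniqueness: Spin(3) -> SO(3) maps R and -R to the same rotation of trace \frac{11}{25}; fixing the sign of the \gamma_{13} coefficient removes the ambiguity.


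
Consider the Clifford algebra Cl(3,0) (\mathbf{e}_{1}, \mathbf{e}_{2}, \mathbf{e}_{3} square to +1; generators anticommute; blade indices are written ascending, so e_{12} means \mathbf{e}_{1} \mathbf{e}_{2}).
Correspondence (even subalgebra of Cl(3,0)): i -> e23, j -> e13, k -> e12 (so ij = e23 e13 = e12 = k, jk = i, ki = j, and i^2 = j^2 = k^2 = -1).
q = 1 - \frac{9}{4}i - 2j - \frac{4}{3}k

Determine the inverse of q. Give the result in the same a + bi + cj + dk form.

In blades: q = 1 - \frac{4}{3} e_{12} - 2 e_{13} - \frac{9}{4} e_{23}.
With qbar = 1 + \frac{4}{3} e_{12} + 2 e_{13} + \frac{9}{4} e_{23} (scalar fixed, mapped units negated), q qbar = \frac{1705}{144} (the sum of squared coefficients), so q^-1 = qbar / (\frac{1705}{144}) = \frac{144}{1705} + \frac{192}{1705} e_{12} + \frac{288}{1705} e_{13} + \frac{324}{1705} e_{23}; translating back:
Answer: \frac{144}{1705} + \frac{324}{1705}i + \frac{288}{1705}j + \frac{192}{1705}k


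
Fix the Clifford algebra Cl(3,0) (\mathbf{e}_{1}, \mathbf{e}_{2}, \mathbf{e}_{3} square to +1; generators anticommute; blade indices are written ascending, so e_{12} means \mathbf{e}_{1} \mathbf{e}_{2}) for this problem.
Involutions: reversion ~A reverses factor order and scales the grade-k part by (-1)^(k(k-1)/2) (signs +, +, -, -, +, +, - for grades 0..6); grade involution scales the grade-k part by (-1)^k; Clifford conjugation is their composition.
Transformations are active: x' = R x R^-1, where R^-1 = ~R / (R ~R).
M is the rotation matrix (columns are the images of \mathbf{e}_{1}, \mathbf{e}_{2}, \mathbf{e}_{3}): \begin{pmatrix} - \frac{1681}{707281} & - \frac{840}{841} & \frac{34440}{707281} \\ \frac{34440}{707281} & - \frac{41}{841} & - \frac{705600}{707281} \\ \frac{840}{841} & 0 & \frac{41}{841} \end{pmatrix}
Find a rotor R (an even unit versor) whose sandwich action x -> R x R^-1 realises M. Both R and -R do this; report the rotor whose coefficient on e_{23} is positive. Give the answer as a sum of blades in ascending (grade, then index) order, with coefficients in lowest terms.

Method: write R = a + b12*e_{12} + b13*e_{13} + b23*e_{23} with a^2 + b12^2 + b13^2 + b23^2 = 1 (so R^-1 = ~R). Expanding the columns R e_j ~R gives tr M = 4a^2 - 1 and, from the antisymmetric part, M21 - M12 = -4a*b12, M13 - M31 = 4a*b13, M32 - M23 = -4a*b23.
Here tr M = -\frac{1681}{707281}, so a^2 = (1 + tr M)/4 = \frac{176400}{707281} and a = ±\frac{420}{841}. Taking a = \frac{420}{841}: M21 - M12 = \frac{740880}{707281}, M13 - M31 = -\frac{672000}{707281}, M32 - M23 = \frac{705600}{707281}, giving b12 = -\frac{441}{841}, b13 = -\frac{400}{841}, b23 = -\frac{420}{841}, i.e. R = \frac{420}{841} - \frac{441}{841} e_{12} - \frac{400}{841} e_{13} - \frac{420}{841} e_{23}.
Its e_{23} coefficient is negative, so report the other preimage -R.
Answer: -\frac{420}{841} + \frac{441}{841} e_{12} + \frac{400}{841} e_{13} + \frac{420}{841} e_{23}. Note: both R and -R realise this M (trace -\frac{1681}{707281}); the covering map identifies them, and the e_{23}-coefficient sign is the tie-breaker.


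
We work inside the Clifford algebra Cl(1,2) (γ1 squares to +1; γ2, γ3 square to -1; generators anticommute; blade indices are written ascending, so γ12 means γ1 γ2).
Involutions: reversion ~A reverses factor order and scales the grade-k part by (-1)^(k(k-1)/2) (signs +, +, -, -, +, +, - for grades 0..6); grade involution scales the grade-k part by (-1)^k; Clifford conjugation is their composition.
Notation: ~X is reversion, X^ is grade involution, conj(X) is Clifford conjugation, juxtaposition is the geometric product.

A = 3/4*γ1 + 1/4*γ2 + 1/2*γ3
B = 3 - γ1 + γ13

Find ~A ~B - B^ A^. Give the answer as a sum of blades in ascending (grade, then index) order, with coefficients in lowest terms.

first term: -3/4 + 7/4*γ1 + 3/4*γ2 + 3/4*γ3 + 1/4*γ12 + 1/2*γ13 + 1/4*γ123
second term: -3/4 - 7/4*γ1 - 3/4*γ2 - 3/4*γ3 - 1/4*γ12 - 1/2*γ13 + 1/4*γ123
Answer: 7/2*γ1 + 3/2*γ2 + 3/2*γ3 + 1/2*γ12 + γ13


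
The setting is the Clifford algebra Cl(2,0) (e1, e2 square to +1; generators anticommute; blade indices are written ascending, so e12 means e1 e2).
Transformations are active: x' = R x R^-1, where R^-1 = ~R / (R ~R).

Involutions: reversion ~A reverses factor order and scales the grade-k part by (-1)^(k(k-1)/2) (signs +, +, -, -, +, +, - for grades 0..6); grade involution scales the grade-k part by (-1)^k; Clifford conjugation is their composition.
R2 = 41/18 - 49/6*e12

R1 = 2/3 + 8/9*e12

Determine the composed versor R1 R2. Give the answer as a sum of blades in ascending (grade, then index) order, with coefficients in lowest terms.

Distribute over the terms of R1 (each basis-blade product reordered to ascending indices, repeated generators contracted through their squares):
(2/3) R2 = 41/27 - 49/9*e12
(8/9*e12) R2 = 196/27 + 164/81*e12
Summing the partial products and collecting blades:
Answer: 79/9 - 277/81*e12


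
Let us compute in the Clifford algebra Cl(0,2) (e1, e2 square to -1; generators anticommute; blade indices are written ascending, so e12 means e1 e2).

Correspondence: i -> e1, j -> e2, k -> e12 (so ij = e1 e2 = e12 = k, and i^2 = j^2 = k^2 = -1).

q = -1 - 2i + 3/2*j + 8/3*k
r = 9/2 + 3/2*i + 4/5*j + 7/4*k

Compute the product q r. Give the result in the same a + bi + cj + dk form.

In blades: q = -1 - 2*e1 + 3/2*e2 + 8/3*e12, r = 9/2 + 3/2*e1 + 4/5*e2 + 7/4*e12.
Distribute q over r term by term (generator squares from the signature, products reordered to ascending indices): (-1)*r = -9/2 - 3/2*e1 - 4/5*e2 - 7/4*e12; (-2*e1)*r = 3 - 9*e1 + 7/2*e2 - 8/5*e12; (3/2*e2)*r = -6/5 + 21/8*e1 + 27/4*e2 - 9/4*e12; (8/3*e12)*r = -14/3 - 32/15*e1 + 4*e2 + 12*e12.
Sum: -221/30 - 1201/120*e1 + 269/20*e2 + 32/5*e12; translating back through the correspondence:
Answer: -221/30 - 1201/120*i + 269/20*j + 32/5*k


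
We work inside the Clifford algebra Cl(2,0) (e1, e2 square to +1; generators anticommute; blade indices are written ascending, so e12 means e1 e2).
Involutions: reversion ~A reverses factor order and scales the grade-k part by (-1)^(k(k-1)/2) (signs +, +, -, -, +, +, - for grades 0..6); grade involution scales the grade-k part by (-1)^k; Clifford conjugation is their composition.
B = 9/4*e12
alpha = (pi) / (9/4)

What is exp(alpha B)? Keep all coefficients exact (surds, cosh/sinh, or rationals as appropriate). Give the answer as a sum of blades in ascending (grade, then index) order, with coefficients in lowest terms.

B^2 = (9/4)^2*(e12)^2 = 81/16*(-1) = -81/16 (a basis 2-blade squares to minus the product of its generators' squares).
B^2 = -81/16 — B^2 < 0, so the exponential closes trigonometrically: l = 9/4, alpha*l = pi, so exp(alpha B) = cos(pi) + (sin(pi)/(9/4))*B = -1 + (0)*B.
Answer: -1


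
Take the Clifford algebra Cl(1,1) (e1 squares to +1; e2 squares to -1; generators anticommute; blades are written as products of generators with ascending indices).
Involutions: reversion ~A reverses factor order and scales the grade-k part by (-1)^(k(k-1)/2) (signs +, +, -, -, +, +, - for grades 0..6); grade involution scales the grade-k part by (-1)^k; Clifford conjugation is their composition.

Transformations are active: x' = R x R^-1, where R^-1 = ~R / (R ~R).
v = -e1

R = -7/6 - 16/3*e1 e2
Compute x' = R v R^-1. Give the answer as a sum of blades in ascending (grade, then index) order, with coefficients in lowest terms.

~R = -7/6 + 16/3*e1 e2, and R ~R = -325/12, so R^-1 = ~R / (-325/12).
R v = 7/6*e1 - 16/3*e2
Answer: 1073/975*e1 - 448/975*e2


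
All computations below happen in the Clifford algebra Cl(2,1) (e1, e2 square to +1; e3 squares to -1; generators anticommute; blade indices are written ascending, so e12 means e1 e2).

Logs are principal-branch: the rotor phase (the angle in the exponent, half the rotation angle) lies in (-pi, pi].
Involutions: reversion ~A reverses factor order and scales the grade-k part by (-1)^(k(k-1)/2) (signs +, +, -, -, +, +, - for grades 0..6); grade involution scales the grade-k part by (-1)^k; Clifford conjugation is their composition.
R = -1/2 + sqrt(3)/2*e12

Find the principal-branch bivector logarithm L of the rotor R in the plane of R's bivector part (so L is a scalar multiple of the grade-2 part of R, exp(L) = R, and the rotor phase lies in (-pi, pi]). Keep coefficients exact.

The scalar part of R is -1/2, and that scalar determines the rotor phase on the principal branch; recovering the unit plane as bivector-part over sine of the phase gives L = phase * plane.
Concretely: cos(phase) = -1/2 gives phase = ±2*pi/3, and since phase/sin(phase) is even the sign is immaterial: L = (phase/sin(phase)) * <R>_2 = (4*sqrt(3)*pi/9) * <R>_2.
Answer: 2*pi/3*e12


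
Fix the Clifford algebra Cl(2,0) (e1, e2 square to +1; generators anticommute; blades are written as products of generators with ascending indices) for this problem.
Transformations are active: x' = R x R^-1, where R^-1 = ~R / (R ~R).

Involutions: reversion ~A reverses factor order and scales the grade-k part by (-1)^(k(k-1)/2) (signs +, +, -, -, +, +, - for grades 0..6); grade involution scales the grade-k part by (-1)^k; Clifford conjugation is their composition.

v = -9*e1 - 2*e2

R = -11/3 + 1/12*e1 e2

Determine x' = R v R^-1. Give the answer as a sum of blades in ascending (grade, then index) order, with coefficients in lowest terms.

~R = -11/3 - 1/12*e1 e2, and R ~R = 1937/144, so R^-1 = ~R / (1937/144).
R v = 197/6*e1 + 97/12*e2
Answer: -17239/1937*e1 - 4662/1937*e2


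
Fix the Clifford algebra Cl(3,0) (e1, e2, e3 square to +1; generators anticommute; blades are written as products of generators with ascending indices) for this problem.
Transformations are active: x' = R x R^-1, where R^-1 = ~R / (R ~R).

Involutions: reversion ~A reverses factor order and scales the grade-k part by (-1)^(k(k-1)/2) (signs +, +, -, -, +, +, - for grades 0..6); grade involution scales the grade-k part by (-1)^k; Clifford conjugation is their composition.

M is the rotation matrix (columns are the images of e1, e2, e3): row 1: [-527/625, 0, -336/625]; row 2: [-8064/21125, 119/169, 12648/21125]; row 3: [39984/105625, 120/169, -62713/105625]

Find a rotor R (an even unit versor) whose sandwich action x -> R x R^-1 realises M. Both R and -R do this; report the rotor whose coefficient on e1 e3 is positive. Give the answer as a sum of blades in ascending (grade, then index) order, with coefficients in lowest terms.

Method: write R = a + b12*e1 e2 + b13*e1 e3 + b23*e2 e3 with a^2 + b12^2 + b13^2 + b23^2 = 1 (so R^-1 = ~R). Expanding the columns R e_j ~R gives tr M = 4a^2 - 1 and, from the antisymmetric part, M21 - M12 = -4a*b12, M13 - M31 = 4a*b13, M32 - M23 = -4a*b23.
Here tr M = -77401/105625, so a^2 = (1 + tr M)/4 = 7056/105625 and a = ±84/325. Taking a = 84/325: M21 - M12 = -8064/21125, M13 - M31 = -96768/105625, M32 - M23 = 2352/21125, giving b12 = 24/65, b13 = -288/325, b23 = -7/65, i.e. R = 84/325 + 24/65*e1 e2 - 288/325*e1 e3 - 7/65*e2 e3.
Its e1 e3 coefficient is negative, so report the other preimage -R.
Answer: -84/325 - 24/65*e1 e2 + 288/325*e1 e3 + 7/65*e2 e3. Why the constraint matters: R and -R act identically through the sandwich — M has trace -77401/105625 either way — so only the sign condition on e1 e3 picks one of the two preimages.


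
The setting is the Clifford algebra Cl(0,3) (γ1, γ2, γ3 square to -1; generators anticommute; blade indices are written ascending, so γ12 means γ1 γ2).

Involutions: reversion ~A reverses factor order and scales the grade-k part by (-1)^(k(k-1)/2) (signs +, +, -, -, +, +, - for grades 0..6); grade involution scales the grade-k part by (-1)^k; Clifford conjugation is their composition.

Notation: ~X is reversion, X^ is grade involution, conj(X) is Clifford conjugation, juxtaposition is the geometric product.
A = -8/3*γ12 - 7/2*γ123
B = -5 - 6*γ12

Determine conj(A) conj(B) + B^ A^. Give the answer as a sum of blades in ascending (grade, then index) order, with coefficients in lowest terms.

first term: -16 + 21*γ3 - 40/3*γ12 + 35/2*γ123
second term: -16 + 21*γ3 + 40/3*γ12 - 35/2*γ123
Answer: -32 + 42*γ3


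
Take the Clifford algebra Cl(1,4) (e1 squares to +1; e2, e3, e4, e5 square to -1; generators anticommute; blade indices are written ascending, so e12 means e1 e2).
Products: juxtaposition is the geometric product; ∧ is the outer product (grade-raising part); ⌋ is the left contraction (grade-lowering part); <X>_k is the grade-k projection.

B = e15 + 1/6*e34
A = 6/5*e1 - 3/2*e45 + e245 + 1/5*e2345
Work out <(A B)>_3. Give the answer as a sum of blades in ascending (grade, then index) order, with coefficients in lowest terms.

step 1: 6/5*e5 + 3/2*e14 - 1/30*e25 - 1/4*e35 + e124 + 1/5*e134 + 1/6*e235 - 1/5*e1234
step 2: e124 + 1/5*e134 + 1/6*e235
Answer: e124 + 1/5*e134 + 1/6*e235


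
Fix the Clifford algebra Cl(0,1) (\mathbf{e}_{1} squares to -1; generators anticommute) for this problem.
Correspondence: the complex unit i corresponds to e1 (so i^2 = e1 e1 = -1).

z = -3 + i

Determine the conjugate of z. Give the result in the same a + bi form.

In blades: z = -3 + e_{1}.
Conjugation here is Clifford conjugation: the scalar is fixed and the grade-1 and grade-2 blades all flip sign, giving -3 - e_{1}; translating back:
Answer: -3 - i


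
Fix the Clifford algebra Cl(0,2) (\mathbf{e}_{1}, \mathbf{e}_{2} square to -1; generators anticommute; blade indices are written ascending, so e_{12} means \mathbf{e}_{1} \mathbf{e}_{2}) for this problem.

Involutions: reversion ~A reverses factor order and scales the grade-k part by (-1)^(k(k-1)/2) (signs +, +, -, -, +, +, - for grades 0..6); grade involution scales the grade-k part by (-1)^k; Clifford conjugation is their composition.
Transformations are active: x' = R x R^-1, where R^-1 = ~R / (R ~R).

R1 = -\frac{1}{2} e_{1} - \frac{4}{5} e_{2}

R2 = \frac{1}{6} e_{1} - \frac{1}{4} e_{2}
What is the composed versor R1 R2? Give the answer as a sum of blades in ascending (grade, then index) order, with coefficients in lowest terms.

Distribute over the terms of R1 (each basis-blade product reordered to ascending indices, repeated generators contracted through their squares):
(-\frac{1}{2} e_{1}) R2 = \frac{1}{12} + \frac{1}{8} e_{12}
(-\frac{4}{5} e_{2}) R2 = -\frac{1}{5} + \frac{2}{15} e_{12}
Summing the partial products and collecting blades:
Answer: -\frac{7}{60} + \frac{31}{120} e_{12}


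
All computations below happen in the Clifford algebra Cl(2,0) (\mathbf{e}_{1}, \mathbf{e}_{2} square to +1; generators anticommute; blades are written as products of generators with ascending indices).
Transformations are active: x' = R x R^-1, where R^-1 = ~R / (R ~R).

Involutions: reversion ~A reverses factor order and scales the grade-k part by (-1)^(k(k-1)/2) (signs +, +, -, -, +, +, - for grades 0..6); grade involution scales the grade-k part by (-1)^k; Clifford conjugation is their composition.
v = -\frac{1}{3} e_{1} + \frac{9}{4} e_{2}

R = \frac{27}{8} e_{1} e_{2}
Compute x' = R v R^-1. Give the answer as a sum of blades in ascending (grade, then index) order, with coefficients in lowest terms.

~R = -\frac{27}{8} e_{1} e_{2}, and R ~R = \frac{729}{64}, so R^-1 = ~R / (\frac{729}{64}).
R v = \frac{243}{32} e_{1} + \frac{9}{8} e_{2}
Answer: \frac{1}{3} e_{1} - \frac{9}{4} e_{2}


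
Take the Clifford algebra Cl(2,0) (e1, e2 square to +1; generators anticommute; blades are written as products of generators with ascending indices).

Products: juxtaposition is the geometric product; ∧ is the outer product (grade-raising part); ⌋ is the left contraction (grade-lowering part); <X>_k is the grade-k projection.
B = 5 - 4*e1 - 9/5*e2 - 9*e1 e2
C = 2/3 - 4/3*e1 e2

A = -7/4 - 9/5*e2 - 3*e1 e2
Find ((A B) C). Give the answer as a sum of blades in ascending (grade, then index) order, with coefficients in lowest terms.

step 1: -3251/100 - 19/5*e1 - 357/20*e2 - 129/20*e1 e2
step 2: -4541/150 - 79/3*e1 - 41/6*e2 + 5857/150*e1 e2
Answer: -4541/150 - 79/3*e1 - 41/6*e2 + 5857/150*e1 e2


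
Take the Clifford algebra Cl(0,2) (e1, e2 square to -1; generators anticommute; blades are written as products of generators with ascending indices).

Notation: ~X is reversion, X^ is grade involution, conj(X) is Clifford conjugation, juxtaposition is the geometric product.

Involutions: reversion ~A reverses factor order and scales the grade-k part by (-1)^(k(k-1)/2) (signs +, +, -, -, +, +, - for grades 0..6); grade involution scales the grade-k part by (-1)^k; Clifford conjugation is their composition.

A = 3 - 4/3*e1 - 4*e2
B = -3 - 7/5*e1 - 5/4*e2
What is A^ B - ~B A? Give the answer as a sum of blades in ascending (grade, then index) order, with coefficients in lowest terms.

first term: -32/15 - 41/5*e1 - 63/4*e2 + 59/15*e1 e2
second term: -238/15 - 1/5*e1 + 33/4*e2 + 59/15*e1 e2
Answer: 206/15 - 8*e1 - 24*e2


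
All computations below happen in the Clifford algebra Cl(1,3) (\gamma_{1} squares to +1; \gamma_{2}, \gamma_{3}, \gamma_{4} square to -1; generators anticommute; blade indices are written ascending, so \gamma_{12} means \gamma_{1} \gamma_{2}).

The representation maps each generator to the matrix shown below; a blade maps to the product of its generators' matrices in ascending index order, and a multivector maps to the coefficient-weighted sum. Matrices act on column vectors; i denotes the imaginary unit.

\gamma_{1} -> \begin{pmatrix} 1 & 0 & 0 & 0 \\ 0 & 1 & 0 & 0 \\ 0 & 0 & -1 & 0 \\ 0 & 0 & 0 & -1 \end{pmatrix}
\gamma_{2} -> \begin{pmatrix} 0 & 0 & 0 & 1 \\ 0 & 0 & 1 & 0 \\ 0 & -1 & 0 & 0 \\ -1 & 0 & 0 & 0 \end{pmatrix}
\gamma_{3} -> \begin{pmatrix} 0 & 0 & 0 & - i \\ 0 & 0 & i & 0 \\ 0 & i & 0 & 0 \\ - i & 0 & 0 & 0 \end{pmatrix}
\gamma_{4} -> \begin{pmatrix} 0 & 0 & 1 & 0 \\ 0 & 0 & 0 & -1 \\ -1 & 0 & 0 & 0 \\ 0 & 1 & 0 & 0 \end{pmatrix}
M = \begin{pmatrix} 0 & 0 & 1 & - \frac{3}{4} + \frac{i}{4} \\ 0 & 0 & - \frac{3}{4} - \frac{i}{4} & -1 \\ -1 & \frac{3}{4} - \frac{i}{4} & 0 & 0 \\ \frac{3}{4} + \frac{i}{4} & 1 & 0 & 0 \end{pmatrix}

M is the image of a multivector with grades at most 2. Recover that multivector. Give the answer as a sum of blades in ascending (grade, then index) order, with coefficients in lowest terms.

Method: the blade images are trace-orthogonal — tr(rho(e_A) rho(e_B)^-1) = 4 if A = B and 0 otherwise — and rho(e_A)^-1 = (e_A)^2 * rho(e_A) with (e_A)^2 = +1 or -1, so the coefficient of e_A in the preimage is (e_A)^2 * tr(M rho(e_A))/4.
Nonzero projections over blades of grade <= 2: \gamma_{2}: (\gamma_{2})^2 = -1, tr(M rho(\gamma_{2})) = 3, coefficient -\frac{3}{4}; \gamma_{3}: (\gamma_{3})^2 = -1, tr(M rho(\gamma_{3})) = 1, coefficient -\frac{1}{4}; \gamma_{4}: (\gamma_{4})^2 = -1, tr(M rho(\gamma_{4})) = -4, coefficient 1. Every other blade of grade <= 2 projects to 0.
Answer: -\frac{3}{4} \gamma_{2} - \frac{1}{4} \gamma_{3} + \gamma_{4}
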